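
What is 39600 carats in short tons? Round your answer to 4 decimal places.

0.0087 short ton

1 carat = 2.20462 × 10^-7 short ton.
Then 39600 × 2.20462 × 10^-7 ≈ 0.0087 short ton.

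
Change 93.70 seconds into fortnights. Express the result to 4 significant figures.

7.746 × 10^-5 fortnight

1 second = 8.26720 × 10^-7 fortnights.
Thus 93.70 × 8.26720 × 10^-7 ≈ 7.746 × 10^-5 fortnight.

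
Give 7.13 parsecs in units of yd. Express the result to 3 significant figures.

1 pc = 3.37454e+16 yards.
7.13 × 3.37454e+16 ≈ 2.41e+17 yd.

2.41e+17 yards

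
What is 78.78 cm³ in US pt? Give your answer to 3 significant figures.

1 cm³ = 0.00211338 US pt.
Thus 78.78 × 0.00211338 ≈ 0.166 US pt.

0.166 US pt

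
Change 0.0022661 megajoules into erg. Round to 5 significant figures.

1 megajoule = 1.00000 × 10^13 erg.
So 0.0022661 × 1.00000 × 10^13 ≈ 2.2661 × 10^10 erg.

2.2661 × 10^10 erg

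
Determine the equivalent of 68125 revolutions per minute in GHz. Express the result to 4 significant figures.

1 rpm = 1.66667e-11 gigahertz.
So 68125 × 1.66667e-11 ≈ 1.135e-6 GHz.

1.135e-6 gigahertz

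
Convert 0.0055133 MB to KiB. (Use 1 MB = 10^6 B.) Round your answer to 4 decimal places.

1 MB = 976.5625 KiB.
Thus 0.0055133 × 976.5625 ≈ 5.3841 KiB.

5.3841 kibibytes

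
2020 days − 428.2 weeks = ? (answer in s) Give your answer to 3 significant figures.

2020 d = 1.74528 × 10^8 s and 428.2 wk = 2.58975 × 10^8 s.
1.74528 × 10^8 − 2.58975 × 10^8 ≈ -8.44 × 10^7 s.

-8.44 × 10^7 s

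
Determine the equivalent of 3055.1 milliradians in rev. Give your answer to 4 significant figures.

0.4862 rev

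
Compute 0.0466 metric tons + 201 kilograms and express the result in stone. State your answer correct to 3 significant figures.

39.0 st

0.0466 t = 7.33824 st and 201 kg = 31.6521 st.
7.33824 + 31.6521 ≈ 39.0 st.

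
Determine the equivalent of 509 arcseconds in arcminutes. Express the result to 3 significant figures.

1 arcsec = 0.0166667 arcminutes.
509 × 0.0166667 ≈ 8.48 arcmin.

8.48 arcminutes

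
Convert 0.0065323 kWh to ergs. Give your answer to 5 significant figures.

1 kWh = 3.60000e+13 erg.
Then 0.0065323 × 3.60000e+13 ≈ 2.3516e+11 erg.

2.3516e+11 erg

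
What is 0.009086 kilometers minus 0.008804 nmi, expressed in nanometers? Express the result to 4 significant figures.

-7.219 × 10^9 nm

0.009086 km = 9.08600 × 10^9 nm and 0.008804 nmi = 1.63050 × 10^10 nm.
9.08600 × 10^9 − 1.63050 × 10^10 ≈ -7.219 × 10^9 nm.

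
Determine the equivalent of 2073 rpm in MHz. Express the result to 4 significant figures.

3.455e-5 megahertz

1 rpm = 1.66667e-8 MHz.
Thus 2073 × 1.66667e-8 ≈ 3.455e-5 MHz.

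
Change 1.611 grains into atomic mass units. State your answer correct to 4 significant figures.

6.287 × 10^22 u

1 grain = 3.90228 × 10^22 atomic mass units.
1.611 × 3.90228 × 10^22 ≈ 6.287 × 10^22 u.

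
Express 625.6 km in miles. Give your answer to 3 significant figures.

389 mi

1 km = 0.621371 miles.
So 625.6 × 0.621371 ≈ 389 mi.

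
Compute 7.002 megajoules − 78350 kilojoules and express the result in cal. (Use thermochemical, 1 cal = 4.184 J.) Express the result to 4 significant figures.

7.002 MJ = 1.67352 × 10^6 cal and 78350 kJ = 1.87261 × 10^7 cal.
1.67352 × 10^6 − 1.87261 × 10^7 ≈ -1.705 × 10^7 cal.

-1.705 × 10^7 calories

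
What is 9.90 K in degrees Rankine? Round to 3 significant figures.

°R = K × 9/5.
Applying the formula gives 17.8 °R.

17.8 °R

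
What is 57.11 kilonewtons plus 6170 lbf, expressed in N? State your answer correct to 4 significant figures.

57.11 kN = 57110.0 N and 6170 lbf = 27445.5 N.
57110.0 + 27445.5 ≈ 84560 N.

84560 newtons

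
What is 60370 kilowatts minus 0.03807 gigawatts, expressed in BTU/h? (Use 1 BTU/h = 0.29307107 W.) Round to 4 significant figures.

60370 kW = 2.05991e+8 BTU/h and 0.03807 GW = 1.29900e+8 BTU/h.
2.05991e+8 − 1.29900e+8 ≈ 7.609e+7 BTU/h.

7.609e+7 BTU/h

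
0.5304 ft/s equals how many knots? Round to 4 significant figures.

0.3143 kn

1 ft/s = 0.592484 knots.
Then 0.5304 × 0.592484 ≈ 0.3143 kn.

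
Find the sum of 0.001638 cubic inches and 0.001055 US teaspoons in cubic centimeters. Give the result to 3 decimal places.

0.001638 in³ = 0.0268420 cm³ and 0.001055 US tsp = 0.00520001 cm³.
0.0268420 + 0.00520001 ≈ 0.032 cm³.

0.032 cm³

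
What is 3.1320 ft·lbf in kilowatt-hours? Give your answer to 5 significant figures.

1.1796e-6 kWh

1 foot-pound = 3.76616e-7 kilowatt-hours.
Then 3.1320 × 3.76616e-7 ≈ 1.1796e-6 kWh.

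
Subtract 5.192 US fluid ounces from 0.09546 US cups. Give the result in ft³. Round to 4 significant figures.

-0.004625 cubic feet

0.09546 US cup = 0.000797572 ft³ and 5.192 US fl oz = 0.00542242 ft³.
0.000797572 − 0.00542242 ≈ -0.004625 ft³.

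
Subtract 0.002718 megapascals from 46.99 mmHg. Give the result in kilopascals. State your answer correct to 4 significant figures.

46.99 mmHg = 6.26482 kPa and 0.002718 MPa = 2.71800 kPa.
6.26482 − 2.71800 ≈ 3.547 kPa.

3.547 kPa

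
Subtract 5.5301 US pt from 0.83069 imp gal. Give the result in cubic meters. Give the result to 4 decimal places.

0.83069 imp gal = 0.00377639 m³ and 5.5301 US pt = 0.00261671 m³.
0.00377639 − 0.00261671 ≈ 0.0012 m³.

0.0012 m³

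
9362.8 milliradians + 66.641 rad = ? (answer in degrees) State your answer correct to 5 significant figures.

4354.7 °

9362.8 mrad = 536.449 ° and 66.641 rad = 3818.25 °.
536.449 + 3818.25 ≈ 4354.7 °.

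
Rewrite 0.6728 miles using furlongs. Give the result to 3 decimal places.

5.382 furlongs

1 mi = 8.00000 furlong.
Thus 0.6728 × 8.00000 ≈ 5.382 furlong.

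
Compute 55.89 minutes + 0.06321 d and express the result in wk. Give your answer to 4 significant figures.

55.89 min = 0.00554464 wk and 0.06321 d = 0.00903000 wk.
0.00554464 + 0.00903000 ≈ 0.01457 wk.

0.01457 wk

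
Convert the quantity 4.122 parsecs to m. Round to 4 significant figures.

1.272e+17 m

1 parsec = 3.08568e+16 m.
Thus 4.122 × 3.08568e+16 ≈ 1.272e+17 m.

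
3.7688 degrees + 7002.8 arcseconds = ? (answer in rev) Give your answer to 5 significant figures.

0.015872 rev

3.7688 ° = 0.0104689 rev and 7002.8 arcsec = 0.00540340 rev.
0.0104689 + 0.00540340 ≈ 0.015872 rev.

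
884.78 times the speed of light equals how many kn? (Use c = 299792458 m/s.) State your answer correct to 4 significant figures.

1 speed of light = 5.82750 × 10^8 kn.
So 884.78 × 5.82750 × 10^8 ≈ 5.156 × 10^11 kn.

5.156 × 10^11 knots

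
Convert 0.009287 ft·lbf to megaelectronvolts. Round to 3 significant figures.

1 foot-pound = 8.46235 × 10^12 MeV.
Then 0.009287 × 8.46235 × 10^12 ≈ 7.86 × 10^10 MeV.

7.86 × 10^10 MeV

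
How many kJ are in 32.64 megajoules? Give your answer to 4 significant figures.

32640 kilojoules

1 megajoule = 1000.00 kilojoules.
32.64 × 1000.00 ≈ 32640 kJ.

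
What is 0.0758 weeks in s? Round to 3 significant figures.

1 week = 604800 seconds.
Then 0.0758 × 604800 ≈ 45800 s.

45800 seconds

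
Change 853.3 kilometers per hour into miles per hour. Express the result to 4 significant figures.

530.2 miles per hour

1 km/h = 0.621371 mph.
Thus 853.3 × 0.621371 ≈ 530.2 mph.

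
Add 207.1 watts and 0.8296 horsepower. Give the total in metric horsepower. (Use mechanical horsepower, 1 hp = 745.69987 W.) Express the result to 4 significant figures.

207.1 W = 0.281578 PS and 0.8296 hp = 0.841106 PS.
0.281578 + 0.841106 ≈ 1.123 PS.

1.123 PS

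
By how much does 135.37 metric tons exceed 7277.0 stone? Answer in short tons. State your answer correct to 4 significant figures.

135.37 t = 149.220 short ton and 7277.0 st = 50.9390 short ton.
149.220 − 50.9390 ≈ 98.28 short ton.

98.28 short tons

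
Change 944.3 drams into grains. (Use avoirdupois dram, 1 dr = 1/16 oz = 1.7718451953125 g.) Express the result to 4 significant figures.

25820 grains

1 dram = 27.34375 gr.
So 944.3 × 27.34375 ≈ 25820 gr.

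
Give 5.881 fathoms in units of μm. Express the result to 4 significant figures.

1 fathom = 1.82880 × 10^6 μm.
5.881 × 1.82880 × 10^6 ≈ 1.076 × 10^7 μm.

1.076 × 10^7 micrometers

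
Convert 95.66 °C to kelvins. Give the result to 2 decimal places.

K = °C + 273.15.
Applying the formula gives 368.81 K.

368.81 K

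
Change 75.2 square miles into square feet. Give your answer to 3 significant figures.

1 mi² = 2.78784 × 10^7 ft².
75.2 × 2.78784 × 10^7 ≈ 2.10 × 10^9 ft².

2.10 × 10^9 ft²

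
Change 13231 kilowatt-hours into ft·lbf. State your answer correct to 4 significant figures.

3.513 × 10^10 foot-pounds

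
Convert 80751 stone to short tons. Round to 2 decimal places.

565.26 short ton

1 st = 0.00700000 short ton.
Thus 80751 × 0.00700000 ≈ 565.26 short ton.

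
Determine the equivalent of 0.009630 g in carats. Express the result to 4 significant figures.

1 g = 5.00000 ct.
So 0.009630 × 5.00000 ≈ 0.04815 ct.

0.04815 ct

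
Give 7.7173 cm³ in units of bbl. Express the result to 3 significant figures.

1 cubic centimeter = 6.28981e-6 bbl.
Then 7.7173 × 6.28981e-6 ≈ 4.85e-5 bbl.

4.85e-5 bbl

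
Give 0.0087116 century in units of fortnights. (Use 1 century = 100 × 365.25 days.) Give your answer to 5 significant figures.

22.728 fortnight

1 century = 2608.93 fortnights.
So 0.0087116 × 2608.93 ≈ 22.728 fortnight.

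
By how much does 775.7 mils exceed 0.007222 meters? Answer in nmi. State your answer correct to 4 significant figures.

6.739e-6 nmi

775.7 mil = 1.06387e-5 nmi and 0.007222 m = 3.89957e-6 nmi.
1.06387e-5 − 3.89957e-6 ≈ 6.739e-6 nmi.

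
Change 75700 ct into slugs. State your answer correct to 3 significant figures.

1.04 slug

1 ct = 1.37044e-5 slugs.
75700 × 1.37044e-5 ≈ 1.04 slug.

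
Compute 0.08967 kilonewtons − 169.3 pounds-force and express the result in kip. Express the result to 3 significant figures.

0.08967 kN = 0.0201586 kip and 169.3 lbf = 0.169300 kip.
0.0201586 − 0.169300 ≈ -0.149 kip.

-0.149 kips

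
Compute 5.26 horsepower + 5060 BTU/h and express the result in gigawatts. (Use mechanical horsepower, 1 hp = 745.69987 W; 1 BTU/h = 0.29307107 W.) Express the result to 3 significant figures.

5.26 hp = 3.92238 × 10^-6 GW and 5060 BTU/h = 1.48294 × 10^-6 GW.
3.92238 × 10^-6 + 1.48294 × 10^-6 ≈ 5.41 × 10^-6 GW.

5.41 × 10^-6 GW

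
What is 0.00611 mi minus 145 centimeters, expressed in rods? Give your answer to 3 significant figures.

1.67 rods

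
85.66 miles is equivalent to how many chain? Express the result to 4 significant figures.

6853 chains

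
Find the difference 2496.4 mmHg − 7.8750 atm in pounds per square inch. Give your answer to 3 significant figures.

-67.5 psi

2496.4 mmHg = 48.2723 psi and 7.8750 atm = 115.731 psi.
48.2723 − 115.731 ≈ -67.5 psi.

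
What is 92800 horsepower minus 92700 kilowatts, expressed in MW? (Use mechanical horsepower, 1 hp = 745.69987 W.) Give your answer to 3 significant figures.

92800 hp = 69.2009 MW and 92700 kW = 92.7000 MW.
69.2009 − 92.7000 ≈ -23.5 MW.

-23.5 megawatts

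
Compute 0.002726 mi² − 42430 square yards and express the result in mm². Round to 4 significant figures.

0.002726 mi² = 7.06031e+9 mm² and 42430 yd² = 3.54769e+10 mm².
7.06031e+9 − 3.54769e+10 ≈ -2.842e+10 mm².

-2.842e+10 mm²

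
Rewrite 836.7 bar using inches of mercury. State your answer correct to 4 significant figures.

1 bar = 29.5300 inHg.
So 836.7 × 29.5300 ≈ 24710 inHg.

24710 inches of mercury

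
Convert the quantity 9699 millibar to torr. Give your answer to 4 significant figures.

1 mbar = 0.750062 torr.
Thus 9699 × 0.750062 ≈ 7275 torr.

7275 torr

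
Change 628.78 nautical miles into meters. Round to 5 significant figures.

1 nmi = 1852.00 m.
Then 628.78 × 1852.00 ≈ 1.1645 × 10^6 m.

1.1645 × 10^6 meters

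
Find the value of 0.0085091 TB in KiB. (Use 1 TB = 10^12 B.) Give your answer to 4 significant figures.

8.310 × 10^6 KiB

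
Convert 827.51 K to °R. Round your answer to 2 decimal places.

°R = K × 9/5.
Applying the formula gives 1489.52 °R.

1489.52 °R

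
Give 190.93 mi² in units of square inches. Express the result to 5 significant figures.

7.6649 × 10^11 square inches

1 square mile = 4.01449 × 10^9 square inches.
Then 190.93 × 4.01449 × 10^9 ≈ 7.6649 × 10^11 in².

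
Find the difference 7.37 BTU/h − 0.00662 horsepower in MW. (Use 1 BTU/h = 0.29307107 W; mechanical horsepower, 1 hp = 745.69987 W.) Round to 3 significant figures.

7.37 BTU/h = 2.15993 × 10^-6 MW and 0.00662 hp = 4.93653 × 10^-6 MW.
2.15993 × 10^-6 − 4.93653 × 10^-6 ≈ -2.78 × 10^-6 MW.

-2.78 × 10^-6 MW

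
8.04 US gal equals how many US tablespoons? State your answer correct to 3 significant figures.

2060 US tablespoons

1 US gal = 256.000 US tbsp.
So 8.04 × 256.000 ≈ 2060 US tbsp.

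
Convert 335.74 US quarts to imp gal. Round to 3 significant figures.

69.9 imperial gallons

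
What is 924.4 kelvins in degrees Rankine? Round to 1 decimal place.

°R = K × 9/5.
Applying the formula gives 1663.9 °R.

1663.9 °R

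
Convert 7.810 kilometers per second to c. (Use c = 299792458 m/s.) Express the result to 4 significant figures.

1 kilometer per second = 3.33564 × 10^-6 times the speed of light.
Then 7.810 × 3.33564 × 10^-6 ≈ 2.605 × 10^-5 c.

2.605 × 10^-5 times the speed of light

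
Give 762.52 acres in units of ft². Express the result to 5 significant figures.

3.3215 × 10^7 ft²

1 acre = 43560.0 ft².
762.52 × 43560.0 ≈ 3.3215 × 10^7 ft².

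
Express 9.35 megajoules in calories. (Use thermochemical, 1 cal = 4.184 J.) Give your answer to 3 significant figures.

2.23 × 10^6 calories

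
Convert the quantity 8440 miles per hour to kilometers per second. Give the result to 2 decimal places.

1 mph = 0.000447040 kilometers per second.
Thus 8440 × 0.000447040 ≈ 3.77 km/s.

3.77 km/s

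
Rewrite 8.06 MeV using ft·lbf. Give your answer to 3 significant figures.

9.52 × 10^-13 ft·lbf

1 MeV = 1.18170 × 10^-13 ft·lbf.
Then 8.06 × 1.18170 × 10^-13 ≈ 9.52 × 10^-13 ft·lbf.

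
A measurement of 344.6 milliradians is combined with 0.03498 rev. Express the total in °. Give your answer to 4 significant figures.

32.34 °

344.6 mrad = 19.7441 ° and 0.03498 rev = 12.5928 °.
19.7441 + 12.5928 ≈ 32.34 °.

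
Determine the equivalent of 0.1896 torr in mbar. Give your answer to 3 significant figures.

0.253 millibar

1 torr = 1.33322 millibar.
0.1896 × 1.33322 ≈ 0.253 mbar.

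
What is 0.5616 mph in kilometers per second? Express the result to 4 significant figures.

0.0002511 km/s

1 mph = 0.000447040 km/s.
Thus 0.5616 × 0.000447040 ≈ 0.0002511 km/s.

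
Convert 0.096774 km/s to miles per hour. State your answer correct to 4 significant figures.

216.5 mph

1 kilometer per second = 2236.94 miles per hour.
0.096774 × 2236.94 ≈ 216.5 mph.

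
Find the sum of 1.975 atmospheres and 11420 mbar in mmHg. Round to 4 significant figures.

10070 mmHg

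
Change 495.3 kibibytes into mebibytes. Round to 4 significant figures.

1 KiB = 0.0009765625 mebibytes.
Then 495.3 × 0.0009765625 ≈ 0.4837 MiB.

0.4837 MiB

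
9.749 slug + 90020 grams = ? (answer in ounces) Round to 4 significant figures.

8194 oz

9.749 slug = 5018.64 oz and 90020 g = 3175.36 oz.
5018.64 + 3175.36 ≈ 8194 oz.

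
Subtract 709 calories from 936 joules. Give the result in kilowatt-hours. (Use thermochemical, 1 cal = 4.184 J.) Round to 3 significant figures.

-0.000564 kWh

936 J = 0.000260000 kWh and 709 cal = 0.000824016 kWh.
0.000260000 − 0.000824016 ≈ -0.000564 kWh.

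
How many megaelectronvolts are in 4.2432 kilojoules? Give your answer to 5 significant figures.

2.6484 × 10^16 MeV

1 kJ = 6.24151 × 10^15 megaelectronvolts.
So 4.2432 × 6.24151 × 10^15 ≈ 2.6484 × 10^16 MeV.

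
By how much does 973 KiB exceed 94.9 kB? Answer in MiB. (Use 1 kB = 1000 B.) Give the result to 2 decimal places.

973 KiB = 0.950195 MiB and 94.9 kB = 0.0905037 MiB.
0.950195 − 0.0905037 ≈ 0.86 MiB.

0.86 MiB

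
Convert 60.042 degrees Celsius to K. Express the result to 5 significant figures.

333.19 kelvins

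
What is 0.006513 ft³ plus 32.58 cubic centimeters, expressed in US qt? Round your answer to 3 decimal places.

0.229 US qt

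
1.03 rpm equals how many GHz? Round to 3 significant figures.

1.72e-11 GHz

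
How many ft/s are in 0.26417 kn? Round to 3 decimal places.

0.446 ft/s

1 kn = 1.68781 feet per second.
Thus 0.26417 × 1.68781 ≈ 0.446 ft/s.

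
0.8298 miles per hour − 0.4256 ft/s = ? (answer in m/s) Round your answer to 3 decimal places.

0.241 m/s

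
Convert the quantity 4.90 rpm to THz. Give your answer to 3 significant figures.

1 rpm = 1.66667e-14 terahertz.
Thus 4.90 × 1.66667e-14 ≈ 8.17e-14 THz.

8.17e-14 terahertz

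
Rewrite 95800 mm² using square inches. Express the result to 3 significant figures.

148 in²

1 mm² = 0.00155000 in².
Thus 95800 × 0.00155000 ≈ 148 in².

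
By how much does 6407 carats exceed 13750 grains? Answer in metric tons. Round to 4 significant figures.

0.0003904 t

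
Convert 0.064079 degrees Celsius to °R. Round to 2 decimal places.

491.79 °R

°R = (°C + 273.15) × 9/5.
Applying the formula gives 491.79 °R.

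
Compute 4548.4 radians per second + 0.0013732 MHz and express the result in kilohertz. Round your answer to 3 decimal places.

2.097 kHz

4548.4 rad/s = 0.723900 kHz and 0.0013732 MHz = 1.37320 kHz.
0.723900 + 1.37320 ≈ 2.097 kHz.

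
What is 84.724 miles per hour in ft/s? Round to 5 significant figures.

1 mph = 1.46667 feet per second.
Thus 84.724 × 1.46667 ≈ 124.26 ft/s.

124.26 feet per second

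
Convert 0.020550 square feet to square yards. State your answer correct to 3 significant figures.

1 square foot = 0.111111 square yards.
0.020550 × 0.111111 ≈ 0.00228 yd².

0.00228 square yards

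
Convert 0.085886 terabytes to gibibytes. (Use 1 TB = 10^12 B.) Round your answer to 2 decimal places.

79.99 GiB

1 terabyte = 931.323 GiB.
So 0.085886 × 931.323 ≈ 79.99 GiB.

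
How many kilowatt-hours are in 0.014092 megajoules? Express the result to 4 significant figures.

0.003914 kWh

1 megajoule = 0.277778 kWh.
Thus 0.014092 × 0.277778 ≈ 0.003914 kWh.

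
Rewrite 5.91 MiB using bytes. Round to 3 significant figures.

1 mebibyte = 1.04858e+6 B.
Then 5.91 × 1.04858e+6 ≈ 6.20e+6 B.

6.20e+6 B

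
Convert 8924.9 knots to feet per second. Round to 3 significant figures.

15100 ft/s

1 knot = 1.68781 ft/s.
So 8924.9 × 1.68781 ≈ 15100 ft/s.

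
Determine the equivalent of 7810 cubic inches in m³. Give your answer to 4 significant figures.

0.1280 m³

1 cubic inch = 1.63871 × 10^-5 cubic meters.
Then 7810 × 1.63871 × 10^-5 ≈ 0.1280 m³.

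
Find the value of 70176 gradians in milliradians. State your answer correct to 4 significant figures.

1.102e+6 milliradians

1 grad = 15.7080 milliradians.
So 70176 × 15.7080 ≈ 1.102e+6 mrad.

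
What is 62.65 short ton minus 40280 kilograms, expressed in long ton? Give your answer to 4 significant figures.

16.29 long ton

62.65 short ton = 55.9375 long ton and 40280 kg = 39.6438 long ton.
55.9375 − 39.6438 ≈ 16.29 long ton.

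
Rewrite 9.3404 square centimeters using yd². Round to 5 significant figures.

0.0011171 yd²

1 cm² = 0.000119599 yd².
9.3404 × 0.000119599 ≈ 0.0011171 yd².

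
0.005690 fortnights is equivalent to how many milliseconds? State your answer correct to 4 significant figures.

6.883e+6 ms

1 fortnight = 1.20960e+9 milliseconds.
Then 0.005690 × 1.20960e+9 ≈ 6.883e+6 ms.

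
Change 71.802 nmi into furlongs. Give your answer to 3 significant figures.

1 nautical mile = 9.20624 furlong.
Then 71.802 × 9.20624 ≈ 661 furlong.

661 furlong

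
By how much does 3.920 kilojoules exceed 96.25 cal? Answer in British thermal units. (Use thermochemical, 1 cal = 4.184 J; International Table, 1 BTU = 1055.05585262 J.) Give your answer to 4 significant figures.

3.920 kJ = 3.71544 BTU and 96.25 cal = 0.381695 BTU.
3.71544 − 0.381695 ≈ 3.334 BTU.

3.334 British thermal units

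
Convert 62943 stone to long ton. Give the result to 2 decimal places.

1 stone = 0.00625000 long tons.
Thus 62943 × 0.00625000 ≈ 393.39 long ton.

393.39 long ton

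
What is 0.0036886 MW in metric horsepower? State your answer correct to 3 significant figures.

5.02 metric horsepower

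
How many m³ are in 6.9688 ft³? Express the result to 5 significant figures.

0.19733 m³

1 ft³ = 0.0283168 cubic meters.
Thus 6.9688 × 0.0283168 ≈ 0.19733 m³.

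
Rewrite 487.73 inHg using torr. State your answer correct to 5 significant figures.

12388 torr

1 inch of mercury = 25.4000 torr.
487.73 × 25.4000 ≈ 12388 torr.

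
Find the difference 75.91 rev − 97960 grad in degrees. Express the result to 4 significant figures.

75.91 rev = 27327.6 ° and 97960 grad = 88164.0 °.
27327.6 − 88164.0 ≈ -60840 °.

-60840 °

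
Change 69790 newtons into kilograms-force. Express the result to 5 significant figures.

7116.6 kgf

1 newton = 0.101972 kgf.
So 69790 × 0.101972 ≈ 7116.6 kgf.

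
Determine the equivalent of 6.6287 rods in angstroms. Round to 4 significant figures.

1 rod = 5.02920 × 10^10 Å.
Thus 6.6287 × 5.02920 × 10^10 ≈ 3.334 × 10^11 Å.

3.334 × 10^11 Å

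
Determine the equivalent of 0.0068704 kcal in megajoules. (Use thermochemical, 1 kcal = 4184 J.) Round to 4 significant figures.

2.875 × 10^-5 MJ

1 kcal = 0.00418400 megajoules.
Then 0.0068704 × 0.00418400 ≈ 2.875 × 10^-5 MJ.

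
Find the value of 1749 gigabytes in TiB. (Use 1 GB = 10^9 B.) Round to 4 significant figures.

1 GB = 0.000909495 TiB.
Thus 1749 × 0.000909495 ≈ 1.591 TiB.

1.591 TiB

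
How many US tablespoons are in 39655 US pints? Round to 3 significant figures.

1 US pint = 32.0000 US tbsp.
So 39655 × 32.0000 ≈ 1.27 × 10^6 US tbsp.

1.27 × 10^6 US tablespoons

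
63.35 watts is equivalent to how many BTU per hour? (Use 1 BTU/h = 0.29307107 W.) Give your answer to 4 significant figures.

216.2 BTU/h

1 W = 3.41214 BTU per hour.
63.35 × 3.41214 ≈ 216.2 BTU/h.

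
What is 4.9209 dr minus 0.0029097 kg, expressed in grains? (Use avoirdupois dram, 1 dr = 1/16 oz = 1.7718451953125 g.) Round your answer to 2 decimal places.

4.9209 dr = 134.556 gr and 0.0029097 kg = 44.9035 gr.
134.556 − 44.9035 ≈ 89.65 gr.

89.65 grains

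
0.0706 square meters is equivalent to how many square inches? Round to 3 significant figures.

1 m² = 1550.00 in².
Thus 0.0706 × 1550.00 ≈ 109 in².

109 square inches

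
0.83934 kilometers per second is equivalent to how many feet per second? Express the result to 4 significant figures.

2754 ft/s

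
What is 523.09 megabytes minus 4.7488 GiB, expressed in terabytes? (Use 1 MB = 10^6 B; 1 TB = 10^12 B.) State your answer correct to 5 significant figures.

523.09 MB = 0.000523090 TB and 4.7488 GiB = 0.00509899 TB.
0.000523090 − 0.00509899 ≈ -0.0045759 TB.

-0.0045759 terabytes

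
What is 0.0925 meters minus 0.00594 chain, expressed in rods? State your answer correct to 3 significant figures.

-0.00537 rod

0.0925 m = 0.0183926 rod and 0.00594 chain = 0.0237600 rod.
0.0183926 − 0.0237600 ≈ -0.00537 rod.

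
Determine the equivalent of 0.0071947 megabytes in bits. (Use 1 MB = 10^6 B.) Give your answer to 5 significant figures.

57558 bit

1 MB = 8.00000 × 10^6 bits.
0.0071947 × 8.00000 × 10^6 ≈ 57558 bit.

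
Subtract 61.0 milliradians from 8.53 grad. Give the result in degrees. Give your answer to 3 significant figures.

4.18 degrees

8.53 grad = 7.67700 ° and 61.0 mrad = 3.49504 °.
7.67700 − 3.49504 ≈ 4.18 °.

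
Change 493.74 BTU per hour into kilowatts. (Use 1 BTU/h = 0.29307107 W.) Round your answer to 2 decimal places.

0.14 kW

1 BTU/h = 0.000293071 kilowatts.
Thus 493.74 × 0.000293071 ≈ 0.14 kW.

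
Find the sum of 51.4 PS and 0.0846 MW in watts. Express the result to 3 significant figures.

51.4 PS = 37804.6 W and 0.0846 MW = 84600.0 W.
37804.6 + 84600.0 ≈ 122000 W.

122000 W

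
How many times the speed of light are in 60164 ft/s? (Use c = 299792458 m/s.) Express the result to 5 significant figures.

1 foot per second = 1.01670e-9 c.
60164 × 1.01670e-9 ≈ 6.1169e-5 c.

6.1169e-5 c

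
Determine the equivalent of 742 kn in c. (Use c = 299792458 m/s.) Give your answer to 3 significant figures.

1 kn = 1.71600 × 10^-9 c.
742 × 1.71600 × 10^-9 ≈ 1.27 × 10^-6 c.

1.27 × 10^-6 c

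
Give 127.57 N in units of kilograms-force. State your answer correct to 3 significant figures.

13.0 kilograms-force

1 N = 0.101972 kilograms-force.
127.57 × 0.101972 ≈ 13.0 kgf.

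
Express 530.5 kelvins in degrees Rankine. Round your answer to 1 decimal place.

°R = K × 9/5.
Applying the formula gives 954.9 °R.

954.9 °R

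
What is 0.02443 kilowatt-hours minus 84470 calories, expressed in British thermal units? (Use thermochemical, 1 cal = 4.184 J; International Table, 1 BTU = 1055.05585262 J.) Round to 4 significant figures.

0.02443 kWh = 83.3586 BTU and 84470 cal = 334.980 BTU.
83.3586 − 334.980 ≈ -251.6 BTU.

-251.6 BTU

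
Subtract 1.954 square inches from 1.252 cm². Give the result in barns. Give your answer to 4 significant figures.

-1.135e+25 barn

1.252 cm² = 1.25200e+24 barn and 1.954 in² = 1.26064e+25 barn.
1.25200e+24 − 1.26064e+25 ≈ -1.135e+25 barn.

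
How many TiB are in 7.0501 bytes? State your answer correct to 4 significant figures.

1 B = 9.09495 × 10^-13 TiB.
7.0501 × 9.09495 × 10^-13 ≈ 6.412 × 10^-12 TiB.

6.412 × 10^-12 tebibytes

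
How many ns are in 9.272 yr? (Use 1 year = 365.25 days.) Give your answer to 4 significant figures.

2.926e+17 ns

1 year = 3.15576e+16 nanoseconds.
Thus 9.272 × 3.15576e+16 ≈ 2.926e+17 ns.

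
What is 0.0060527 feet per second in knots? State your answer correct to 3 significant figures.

0.00359 knots

1 foot per second = 0.592484 kn.
Thus 0.0060527 × 0.592484 ≈ 0.00359 kn.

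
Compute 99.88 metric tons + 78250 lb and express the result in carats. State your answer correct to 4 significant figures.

99.88 t = 4.99400 × 10^8 ct and 78250 lb = 1.77468 × 10^8 ct.
4.99400 × 10^8 + 1.77468 × 10^8 ≈ 6.769 × 10^8 ct.

6.769 × 10^8 ct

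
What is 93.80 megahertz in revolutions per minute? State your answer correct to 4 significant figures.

5.628 × 10^9 rpm

1 MHz = 6.00000 × 10^7 revolutions per minute.
Thus 93.80 × 6.00000 × 10^7 ≈ 5.628 × 10^9 rpm.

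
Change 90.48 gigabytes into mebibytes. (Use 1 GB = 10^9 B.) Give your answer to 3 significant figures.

1 gigabyte = 953.674 MiB.
So 90.48 × 953.674 ≈ 86300 MiB.

86300 mebibytes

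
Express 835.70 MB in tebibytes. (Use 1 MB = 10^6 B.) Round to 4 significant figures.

0.0007601 tebibytes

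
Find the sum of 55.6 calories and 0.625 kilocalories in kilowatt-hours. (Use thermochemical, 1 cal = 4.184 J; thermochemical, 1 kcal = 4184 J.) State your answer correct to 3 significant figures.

0.000791 kilowatt-hours

55.6 cal = 6.46196 × 10^-5 kWh and 0.625 kcal = 0.000726389 kWh.
6.46196 × 10^-5 + 0.000726389 ≈ 0.000791 kWh.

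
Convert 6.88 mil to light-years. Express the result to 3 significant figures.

1.85e-20 ly

1 mil = 2.68478e-21 ly.
So 6.88 × 2.68478e-21 ≈ 1.85e-20 ly.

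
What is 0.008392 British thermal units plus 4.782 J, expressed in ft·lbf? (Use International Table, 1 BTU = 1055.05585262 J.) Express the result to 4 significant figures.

0.008392 BTU = 6.53040 ft·lbf and 4.782 J = 3.52702 ft·lbf.
6.53040 + 3.52702 ≈ 10.06 ft·lbf.

10.06 ft·lbf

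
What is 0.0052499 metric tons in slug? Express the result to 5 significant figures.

1 metric ton = 68.5218 slugs.
Then 0.0052499 × 68.5218 ≈ 0.35973 slug.

0.35973 slug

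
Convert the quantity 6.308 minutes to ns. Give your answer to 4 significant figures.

3.785 × 10^11 ns

1 min = 6.00000 × 10^10 ns.
Then 6.308 × 6.00000 × 10^10 ≈ 3.785 × 10^11 ns.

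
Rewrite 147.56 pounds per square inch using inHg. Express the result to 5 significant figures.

1 psi = 2.03602 inHg.
Then 147.56 × 2.03602 ≈ 300.44 inHg.

300.44 inches of mercury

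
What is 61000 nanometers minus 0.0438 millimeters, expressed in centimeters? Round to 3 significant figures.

61000 nm = 0.00610000 cm and 0.0438 mm = 0.00438000 cm.
0.00610000 − 0.00438000 ≈ 0.00172 cm.

0.00172 centimeters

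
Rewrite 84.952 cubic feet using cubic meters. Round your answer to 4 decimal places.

2.4056 m³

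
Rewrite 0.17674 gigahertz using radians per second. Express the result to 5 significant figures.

1.1105 × 10^9 rad/s

1 gigahertz = 6.28319 × 10^9 rad/s.
0.17674 × 6.28319 × 10^9 ≈ 1.1105 × 10^9 rad/s.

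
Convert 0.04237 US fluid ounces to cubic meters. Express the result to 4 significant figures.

1 US fl oz = 2.95735 × 10^-5 cubic meters.
Then 0.04237 × 2.95735 × 10^-5 ≈ 1.253 × 10^-6 m³.

1.253 × 10^-6 cubic meters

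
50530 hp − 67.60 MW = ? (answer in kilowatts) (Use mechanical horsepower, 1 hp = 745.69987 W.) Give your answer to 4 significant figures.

50530 hp = 37680.2 kW and 67.60 MW = 67600.0 kW.
37680.2 − 67600.0 ≈ -29920 kW.

-29920 kW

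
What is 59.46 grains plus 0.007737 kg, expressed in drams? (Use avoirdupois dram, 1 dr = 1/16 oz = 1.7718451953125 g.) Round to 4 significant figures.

6.541 dr

59.46 gr = 2.17454 dr and 0.007737 kg = 4.36663 dr.
2.17454 + 4.36663 ≈ 6.541 dr.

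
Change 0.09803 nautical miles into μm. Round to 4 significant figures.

1.816e+8 μm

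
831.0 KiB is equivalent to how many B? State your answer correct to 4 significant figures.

850900 B

1 kibibyte = 1024.00 B.
831.0 × 1024.00 ≈ 850900 B.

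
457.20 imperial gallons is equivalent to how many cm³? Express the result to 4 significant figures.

1 imperial gallon = 4546.09 cubic centimeters.
Then 457.20 × 4546.09 ≈ 2.078e+6 cm³.

2.078e+6 cubic centimeters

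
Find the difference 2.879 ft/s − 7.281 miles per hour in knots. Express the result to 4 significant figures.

2.879 ft/s = 1.70576 kn and 7.281 mph = 6.32702 kn.
1.70576 − 6.32702 ≈ -4.621 kn.

-4.621 kn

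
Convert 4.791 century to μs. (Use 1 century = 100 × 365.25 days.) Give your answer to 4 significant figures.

1.512e+16 microseconds

1 century = 3.15576e+15 μs.
So 4.791 × 3.15576e+15 ≈ 1.512e+16 μs.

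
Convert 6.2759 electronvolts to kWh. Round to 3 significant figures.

1 electronvolt = 4.45049 × 10^-26 kilowatt-hours.
Then 6.2759 × 4.45049 × 10^-26 ≈ 2.79 × 10^-25 kWh.

2.79 × 10^-25 kWh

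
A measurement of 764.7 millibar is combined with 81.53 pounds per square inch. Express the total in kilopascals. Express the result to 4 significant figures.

638.6 kilopascals

764.7 mbar = 76.4700 kPa and 81.53 psi = 562.130 kPa.
76.4700 + 562.130 ≈ 638.6 kPa.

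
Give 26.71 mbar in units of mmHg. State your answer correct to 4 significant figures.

20.03 mmHg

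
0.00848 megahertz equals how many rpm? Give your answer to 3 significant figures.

509000 revolutions per minute

1 MHz = 6.00000 × 10^7 rpm.
Thus 0.00848 × 6.00000 × 10^7 ≈ 509000 rpm.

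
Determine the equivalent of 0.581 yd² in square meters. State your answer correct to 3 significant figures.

0.486 m²

1 square yard = 0.836127 square meters.
Then 0.581 × 0.836127 ≈ 0.486 m².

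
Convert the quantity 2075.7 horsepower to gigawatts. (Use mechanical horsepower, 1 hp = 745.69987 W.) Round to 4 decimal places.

0.0015 GW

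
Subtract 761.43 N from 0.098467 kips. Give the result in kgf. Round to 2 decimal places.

0.098467 kip = 44.6639 kgf and 761.43 N = 77.6443 kgf.
44.6639 − 77.6443 ≈ -32.98 kgf.

-32.98 kilograms-force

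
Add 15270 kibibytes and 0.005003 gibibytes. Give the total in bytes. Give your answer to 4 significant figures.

2.101 × 10^7 bytes

15270 KiB = 1.56365 × 10^7 B and 0.005003 GiB = 5.37193 × 10^6 B.
1.56365 × 10^7 + 5.37193 × 10^6 ≈ 2.101 × 10^7 B.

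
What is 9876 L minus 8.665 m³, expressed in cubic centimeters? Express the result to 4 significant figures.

9876 L = 9.87600 × 10^6 cm³ and 8.665 m³ = 8.66500 × 10^6 cm³.
9.87600 × 10^6 − 8.66500 × 10^6 ≈ 1.211 × 10^6 cm³.

1.211 × 10^6 cubic centimeters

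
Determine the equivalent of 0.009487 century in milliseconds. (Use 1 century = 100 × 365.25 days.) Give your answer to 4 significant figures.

1 century = 3.15576 × 10^12 ms.
Then 0.009487 × 3.15576 × 10^12 ≈ 2.994 × 10^10 ms.

2.994 × 10^10 ms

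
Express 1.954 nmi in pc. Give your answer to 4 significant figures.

1.173e-13 pc

1 nautical mile = 6.00192e-14 pc.
Then 1.954 × 6.00192e-14 ≈ 1.173e-13 pc.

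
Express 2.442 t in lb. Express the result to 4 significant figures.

1 t = 2204.62 pounds.
2.442 × 2204.62 ≈ 5384 lb.

5384 lb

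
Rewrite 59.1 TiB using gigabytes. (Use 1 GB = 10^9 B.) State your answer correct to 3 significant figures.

65000 GB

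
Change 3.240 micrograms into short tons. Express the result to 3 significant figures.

1 μg = 1.10231 × 10^-12 short ton.
So 3.240 × 1.10231 × 10^-12 ≈ 3.57 × 10^-12 short ton.

3.57 × 10^-12 short ton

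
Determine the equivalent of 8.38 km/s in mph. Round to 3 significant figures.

1 km/s = 2236.94 mph.
Then 8.38 × 2236.94 ≈ 18700 mph.

18700 mph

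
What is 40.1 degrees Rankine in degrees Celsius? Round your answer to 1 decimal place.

°R = (°C + 273.15) × 9/5.
Applying the formula gives -250.9 °C.

-250.9 °C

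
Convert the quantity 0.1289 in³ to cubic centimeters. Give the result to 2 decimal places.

2.11 cubic centimeters

1 cubic inch = 16.3871 cm³.
Thus 0.1289 × 16.3871 ≈ 2.11 cm³.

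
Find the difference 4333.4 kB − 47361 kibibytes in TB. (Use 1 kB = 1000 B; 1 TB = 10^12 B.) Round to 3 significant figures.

-4.42 × 10^-5 terabytes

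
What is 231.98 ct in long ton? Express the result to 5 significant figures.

1 carat = 1.96841 × 10^-7 long tons.
So 231.98 × 1.96841 × 10^-7 ≈ 4.5663 × 10^-5 long ton.

4.5663 × 10^-5 long ton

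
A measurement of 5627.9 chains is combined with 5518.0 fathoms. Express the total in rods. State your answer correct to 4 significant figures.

24520 rods

5627.9 chain = 22511.6 rod and 5518.0 fathom = 2006.55 rod.
22511.6 + 2006.55 ≈ 24520 rod.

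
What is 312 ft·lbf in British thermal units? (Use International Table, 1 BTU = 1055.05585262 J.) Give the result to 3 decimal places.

0.401 British thermal units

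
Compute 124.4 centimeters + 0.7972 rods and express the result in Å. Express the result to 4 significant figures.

124.4 cm = 1.24400e+10 Å and 0.7972 rod = 4.00928e+10 Å.
1.24400e+10 + 4.00928e+10 ≈ 5.253e+10 Å.

5.253e+10 Å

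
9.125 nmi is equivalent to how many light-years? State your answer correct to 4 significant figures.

1.786e-12 ly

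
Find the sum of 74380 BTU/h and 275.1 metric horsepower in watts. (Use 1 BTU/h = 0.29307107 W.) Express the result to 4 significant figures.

224100 W

74380 BTU/h = 21798.6 W and 275.1 PS = 202336 W.
21798.6 + 202336 ≈ 224100 W.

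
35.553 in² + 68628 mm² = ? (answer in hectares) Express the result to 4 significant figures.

35.553 in² = 2.29374e-6 ha and 68628 mm² = 6.86280e-6 ha.
2.29374e-6 + 6.86280e-6 ≈ 9.157e-6 ha.

9.157e-6 hectares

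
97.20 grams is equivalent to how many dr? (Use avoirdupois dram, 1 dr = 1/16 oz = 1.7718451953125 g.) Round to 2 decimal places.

1 g = 0.564383 dr.
97.20 × 0.564383 ≈ 54.86 dr.

54.86 drams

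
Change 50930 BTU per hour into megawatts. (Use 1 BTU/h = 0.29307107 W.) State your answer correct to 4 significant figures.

0.01493 MW

1 BTU per hour = 2.93071 × 10^-7 megawatts.
50930 × 2.93071 × 10^-7 ≈ 0.01493 MW.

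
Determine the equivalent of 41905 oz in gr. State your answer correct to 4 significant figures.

1 ounce = 437.500 gr.
41905 × 437.500 ≈ 1.833e+7 gr.

1.833e+7 gr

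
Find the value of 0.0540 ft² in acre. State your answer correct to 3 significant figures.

1.24e-6 acres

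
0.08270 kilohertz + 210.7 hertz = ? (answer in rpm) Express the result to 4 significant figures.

17600 rpm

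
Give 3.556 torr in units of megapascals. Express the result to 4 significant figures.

0.0004741 MPa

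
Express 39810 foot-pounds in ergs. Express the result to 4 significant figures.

1 ft·lbf = 1.35582 × 10^7 ergs.
Thus 39810 × 1.35582 × 10^7 ≈ 5.398 × 10^11 erg.

5.398 × 10^11 erg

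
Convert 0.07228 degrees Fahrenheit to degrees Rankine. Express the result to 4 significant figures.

459.7 °R

°R = °F + 459.67.
Applying the formula gives 459.7 °R.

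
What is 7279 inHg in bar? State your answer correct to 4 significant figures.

1 inch of mercury = 0.0338639 bar.
Then 7279 × 0.0338639 ≈ 246.5 bar.

246.5 bar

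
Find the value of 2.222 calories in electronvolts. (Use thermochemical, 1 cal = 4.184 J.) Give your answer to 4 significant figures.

5.803e+19 eV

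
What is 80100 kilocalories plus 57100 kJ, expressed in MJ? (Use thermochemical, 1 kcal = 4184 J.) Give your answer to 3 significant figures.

392 megajoules

80100 kcal = 335.138 MJ and 57100 kJ = 57.1000 MJ.
335.138 + 57.1000 ≈ 392 MJ.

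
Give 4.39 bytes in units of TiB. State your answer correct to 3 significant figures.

3.99e-12 tebibytes

1 B = 9.09495e-13 TiB.
Thus 4.39 × 9.09495e-13 ≈ 3.99e-12 TiB.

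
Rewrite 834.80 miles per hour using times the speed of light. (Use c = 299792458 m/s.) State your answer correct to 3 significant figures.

1.24 × 10^-6 c

1 mph = 1.49116 × 10^-9 times the speed of light.
So 834.80 × 1.49116 × 10^-9 ≈ 1.24 × 10^-6 c.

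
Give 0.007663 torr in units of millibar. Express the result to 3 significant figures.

0.0102 millibar

1 torr = 1.33322 mbar.
Thus 0.007663 × 1.33322 ≈ 0.0102 mbar.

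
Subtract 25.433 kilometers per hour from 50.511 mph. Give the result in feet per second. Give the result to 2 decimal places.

50.90 feet per second

50.511 mph = 74.0828 ft/s and 25.433 km/h = 23.1782 ft/s.
74.0828 − 23.1782 ≈ 50.90 ft/s.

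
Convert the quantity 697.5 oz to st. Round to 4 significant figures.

3.114 st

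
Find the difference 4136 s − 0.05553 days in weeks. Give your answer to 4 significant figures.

4136 s = 0.00683862 wk and 0.05553 d = 0.00793286 wk.
0.00683862 − 0.00793286 ≈ -0.001094 wk.

-0.001094 wk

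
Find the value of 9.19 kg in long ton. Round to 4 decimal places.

1 kilogram = 0.000984207 long ton.
Then 9.19 × 0.000984207 ≈ 0.0090 long ton.

0.0090 long ton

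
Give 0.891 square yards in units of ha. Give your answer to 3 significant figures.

7.45e-5 ha

1 square yard = 8.36127e-5 hectares.
Thus 0.891 × 8.36127e-5 ≈ 7.45e-5 ha.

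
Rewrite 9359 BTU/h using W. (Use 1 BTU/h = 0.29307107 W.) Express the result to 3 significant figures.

1 BTU/h = 0.293071 W.
So 9359 × 0.293071 ≈ 2740 W.

2740 watts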